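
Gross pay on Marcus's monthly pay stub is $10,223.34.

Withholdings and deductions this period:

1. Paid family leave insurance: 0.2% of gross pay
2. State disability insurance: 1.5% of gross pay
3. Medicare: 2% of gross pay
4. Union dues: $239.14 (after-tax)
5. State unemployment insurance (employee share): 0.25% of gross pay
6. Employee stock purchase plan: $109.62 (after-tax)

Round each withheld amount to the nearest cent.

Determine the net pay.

State unemployment insurance (employee share): $10,223.34 × 0.0025 = $25.56
State disability insurance: $10,223.34 × 0.015 = $153.35
Paid family leave insurance: $10,223.34 × 0.002 = $20.45
Medicare: $10,223.34 × 0.02 = $204.47
Union dues: $239.14
Employee stock purchase plan: $109.62
Total deductions = $25.56 + $153.35 + $20.45 + $204.47 + $239.14 + $109.62 = $752.59
Net pay = $10,223.34 − $752.59 = $9,470.75

$9,470.75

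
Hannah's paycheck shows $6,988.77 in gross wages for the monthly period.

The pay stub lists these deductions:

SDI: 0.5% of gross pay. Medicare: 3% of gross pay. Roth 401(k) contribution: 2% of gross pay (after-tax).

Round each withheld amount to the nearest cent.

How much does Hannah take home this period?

$6,604.39

SDI: $6,988.77 × 0.005 = $34.94
Medicare: $6,988.77 × 0.03 = $209.66
Roth 401(k) contribution: $6,988.77 × 0.02 = $139.78
Total deductions = $34.94 + $209.66 + $139.78 = $384.38
Net pay = $6,988.77 − $384.38 = $6,604.39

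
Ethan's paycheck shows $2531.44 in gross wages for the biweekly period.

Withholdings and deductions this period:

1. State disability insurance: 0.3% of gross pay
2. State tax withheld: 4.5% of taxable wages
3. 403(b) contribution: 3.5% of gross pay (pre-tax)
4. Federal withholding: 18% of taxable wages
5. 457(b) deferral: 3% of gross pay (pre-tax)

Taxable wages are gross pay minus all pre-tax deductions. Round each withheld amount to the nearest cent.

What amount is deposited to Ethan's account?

$1826.76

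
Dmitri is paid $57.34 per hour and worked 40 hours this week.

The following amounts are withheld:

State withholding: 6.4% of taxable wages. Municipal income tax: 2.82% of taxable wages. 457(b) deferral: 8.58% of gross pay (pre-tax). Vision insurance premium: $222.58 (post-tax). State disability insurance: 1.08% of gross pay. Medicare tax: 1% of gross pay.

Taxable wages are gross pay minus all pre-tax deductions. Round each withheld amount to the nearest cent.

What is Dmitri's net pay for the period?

$1,633.19

Gross pay: 40 × $57.34 = $2,293.60
457(b) deferral: $2,293.60 × 0.0858 = $196.79
Taxable wages = $2,293.60 − $196.79 = $2,096.81
Municipal income tax: $2,096.81 × 0.0282 = $59.13
State withholding: $2,096.81 × 0.064 = $134.20
Medicare tax: $2,293.60 × 0.01 = $22.94
State disability insurance: $2,293.60 × 0.0108 = $24.77
Vision insurance premium: $222.58
Total deductions = $196.79 + $59.13 + $134.20 + $22.94 + $24.77 + $222.58 = $660.41
Net pay = $2,293.60 − $660.41 = $1,633.19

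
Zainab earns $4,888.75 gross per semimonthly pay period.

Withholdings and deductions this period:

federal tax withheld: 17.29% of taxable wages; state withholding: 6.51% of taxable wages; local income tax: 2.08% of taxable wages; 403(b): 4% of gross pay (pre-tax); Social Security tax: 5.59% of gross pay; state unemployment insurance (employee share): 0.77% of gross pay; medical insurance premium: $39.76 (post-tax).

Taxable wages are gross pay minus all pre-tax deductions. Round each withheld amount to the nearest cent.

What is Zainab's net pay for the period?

$3,127.92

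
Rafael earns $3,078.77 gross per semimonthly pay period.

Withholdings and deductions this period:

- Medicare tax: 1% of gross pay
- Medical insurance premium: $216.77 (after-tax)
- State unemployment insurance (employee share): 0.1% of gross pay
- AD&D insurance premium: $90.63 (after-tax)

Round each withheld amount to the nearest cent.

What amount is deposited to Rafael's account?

State unemployment insurance (employee share): $3,078.77 × 0.001 = $3.08
Medicare tax: $3,078.77 × 0.01 = $30.79
AD&D insurance premium: $90.63
Medical insurance premium: $216.77
Total deductions = $3.08 + $30.79 + $90.63 + $216.77 = $341.27
Net pay = $3,078.77 − $341.27 = $2,737.50

$2,737.50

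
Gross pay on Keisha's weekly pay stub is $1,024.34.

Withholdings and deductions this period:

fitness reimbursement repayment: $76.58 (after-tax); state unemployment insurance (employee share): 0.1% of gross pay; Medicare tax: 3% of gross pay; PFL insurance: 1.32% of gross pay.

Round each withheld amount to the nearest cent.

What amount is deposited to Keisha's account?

Medicare tax: $1,024.34 × 0.03 = $30.73
PFL insurance: $1,024.34 × 0.0132 = $13.52
State unemployment insurance (employee share): $1,024.34 × 0.001 = $1.02
Fitness reimbursement repayment: $76.58
Total deductions = $30.73 + $13.52 + $1.02 + $76.58 = $121.85
Net pay = $1,024.34 − $121.85 = $902.49

$902.49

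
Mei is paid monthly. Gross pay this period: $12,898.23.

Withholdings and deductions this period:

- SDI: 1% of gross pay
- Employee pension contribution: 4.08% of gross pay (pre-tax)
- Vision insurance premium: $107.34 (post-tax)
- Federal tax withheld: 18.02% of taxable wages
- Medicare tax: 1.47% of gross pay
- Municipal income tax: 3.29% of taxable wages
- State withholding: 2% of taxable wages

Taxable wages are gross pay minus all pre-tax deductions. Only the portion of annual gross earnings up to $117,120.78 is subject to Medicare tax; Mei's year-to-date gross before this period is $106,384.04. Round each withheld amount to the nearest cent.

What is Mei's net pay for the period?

$9,093.92

Employee pension contribution: $12,898.23 × 0.0408 = $526.25
Taxable wages = $12,898.23 − $526.25 = $12,371.98
State withholding: $12,371.98 × 0.02 = $247.44
Municipal income tax: $12,371.98 × 0.0329 = $407.04
Federal tax withheld: $12,371.98 × 0.1802 = $2,229.43
SDI: $12,898.23 × 0.01 = $128.98
Medicare tax: only $117,120.78 − $106,384.04 = $10,736.74 of this check is subject → $10,736.74 × 0.0147 = $157.83
Vision insurance premium: $107.34
Total deductions = $526.25 + $247.44 + $407.04 + $2,229.43 + $128.98 + $157.83 + $107.34 = $3,804.31
Net pay = $12,898.23 − $3,804.31 = $9,093.92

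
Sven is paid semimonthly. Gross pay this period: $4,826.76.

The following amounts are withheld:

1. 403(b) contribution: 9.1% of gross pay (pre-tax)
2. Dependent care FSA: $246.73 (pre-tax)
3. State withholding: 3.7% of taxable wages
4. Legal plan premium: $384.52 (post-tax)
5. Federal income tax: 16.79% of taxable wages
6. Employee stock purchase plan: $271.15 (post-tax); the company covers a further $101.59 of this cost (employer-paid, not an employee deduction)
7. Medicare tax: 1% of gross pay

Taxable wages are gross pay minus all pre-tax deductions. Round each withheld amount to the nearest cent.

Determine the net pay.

$2,588.40

403(b) contribution: $4,826.76 × 0.091 = $439.24
Dependent care FSA: $246.73
Pre-tax total = $439.24 + $246.73 = $685.97
Taxable wages = $4,826.76 − $685.97 = $4,140.79
State withholding: $4,140.79 × 0.037 = $153.21
Federal income tax: $4,140.79 × 0.1679 = $695.24
Medicare tax: $4,826.76 × 0.01 = $48.27
Employee stock purchase plan: $271.15
Legal plan premium: $384.52
(Employer's $101.59 toward employee stock purchase plan is not withheld from the employee.)
Total deductions = $439.24 + $246.73 + $153.21 + $695.24 + $48.27 + $271.15 + $384.52 = $2,238.36
Net pay = $4,826.76 − $2,238.36 = $2,588.40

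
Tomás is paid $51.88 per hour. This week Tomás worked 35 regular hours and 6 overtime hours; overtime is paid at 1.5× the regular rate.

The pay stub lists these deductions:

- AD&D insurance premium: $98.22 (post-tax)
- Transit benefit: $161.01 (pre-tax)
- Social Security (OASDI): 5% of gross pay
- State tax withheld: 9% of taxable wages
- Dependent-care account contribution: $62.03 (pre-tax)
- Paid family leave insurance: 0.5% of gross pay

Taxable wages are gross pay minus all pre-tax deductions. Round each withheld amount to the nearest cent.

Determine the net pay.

$1,650.54

Regular pay: 35 × $51.88 = $1,815.80
Overtime pay: 6 × $51.88 × 1.5 = $466.92
Gross pay = $1,815.80 + $466.92 = $2,282.72
Dependent-care account contribution: $62.03
Transit benefit: $161.01
Pre-tax total = $62.03 + $161.01 = $223.04
Taxable wages = $2,282.72 − $223.04 = $2,059.68
State tax withheld: $2,059.68 × 0.09 = $185.37
Social Security (OASDI): $2,282.72 × 0.05 = $114.14
Paid family leave insurance: $2,282.72 × 0.005 = $11.41
AD&D insurance premium: $98.22
Total deductions = $62.03 + $161.01 + $185.37 + $114.14 + $11.41 + $98.22 = $632.18
Net pay = $2,282.72 − $632.18 = $1,650.54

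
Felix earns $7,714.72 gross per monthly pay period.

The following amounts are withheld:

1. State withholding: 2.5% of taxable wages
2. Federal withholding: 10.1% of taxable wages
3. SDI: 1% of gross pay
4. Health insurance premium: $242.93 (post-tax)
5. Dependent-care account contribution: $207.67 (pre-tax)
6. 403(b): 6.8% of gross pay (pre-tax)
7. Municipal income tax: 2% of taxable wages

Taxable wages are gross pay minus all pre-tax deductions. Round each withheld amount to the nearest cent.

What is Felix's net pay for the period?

Dependent-care account contribution: $207.67
403(b): $7,714.72 × 0.068 = $524.60
Pre-tax total = $207.67 + $524.60 = $732.27
Taxable wages = $7,714.72 − $732.27 = $6,982.45
State withholding: $6,982.45 × 0.025 = $174.56
Municipal income tax: $6,982.45 × 0.02 = $139.65
Federal withholding: $6,982.45 × 0.101 = $705.23
SDI: $7,714.72 × 0.01 = $77.15
Health insurance premium: $242.93
Total deductions = $207.67 + $524.60 + $174.56 + $139.65 + $705.23 + $77.15 + $242.93 = $2,071.79
Net pay = $7,714.72 − $2,071.79 = $5,642.93

$5,642.93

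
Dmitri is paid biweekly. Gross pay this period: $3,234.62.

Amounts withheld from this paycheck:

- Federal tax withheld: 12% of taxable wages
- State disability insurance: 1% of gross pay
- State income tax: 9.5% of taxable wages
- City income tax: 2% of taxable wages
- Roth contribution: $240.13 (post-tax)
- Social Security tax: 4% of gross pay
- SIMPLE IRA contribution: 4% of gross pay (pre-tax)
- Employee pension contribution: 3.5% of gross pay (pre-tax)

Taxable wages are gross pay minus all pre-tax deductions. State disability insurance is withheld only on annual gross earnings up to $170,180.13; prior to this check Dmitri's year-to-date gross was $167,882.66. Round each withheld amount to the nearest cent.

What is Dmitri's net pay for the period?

$1,896.43

Employee pension contribution: $3,234.62 × 0.035 = $113.21
SIMPLE IRA contribution: $3,234.62 × 0.04 = $129.38
Pre-tax total = $113.21 + $129.38 = $242.59
Taxable wages = $3,234.62 − $242.59 = $2,992.03
State income tax: $2,992.03 × 0.095 = $284.24
City income tax: $2,992.03 × 0.02 = $59.84
Federal tax withheld: $2,992.03 × 0.12 = $359.04
Social Security tax: $3,234.62 × 0.04 = $129.38
State disability insurance: only $170,180.13 − $167,882.66 = $2,297.47 of this check is subject → $2,297.47 × 0.01 = $22.97
Roth contribution: $240.13
Total deductions = $113.21 + $129.38 + $284.24 + $59.84 + $359.04 + $129.38 + $22.97 + $240.13 = $1,338.19
Net pay = $3,234.62 − $1,338.19 = $1,896.43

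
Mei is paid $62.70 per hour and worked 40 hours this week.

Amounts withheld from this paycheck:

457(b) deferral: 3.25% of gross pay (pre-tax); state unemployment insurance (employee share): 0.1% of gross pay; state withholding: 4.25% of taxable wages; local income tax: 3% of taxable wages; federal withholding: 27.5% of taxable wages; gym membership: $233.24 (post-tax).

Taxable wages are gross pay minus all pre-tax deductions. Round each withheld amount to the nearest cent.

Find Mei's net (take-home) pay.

$1,347.54

Gross pay: 40 × $62.70 = $2,508.00
457(b) deferral: $2,508.00 × 0.0325 = $81.51
Taxable wages = $2,508.00 − $81.51 = $2,426.49
Local income tax: $2,426.49 × 0.03 = $72.79
State withholding: $2,426.49 × 0.0425 = $103.13
Federal withholding: $2,426.49 × 0.275 = $667.28
State unemployment insurance (employee share): $2,508.00 × 0.001 = $2.51
Gym membership: $233.24
Total deductions = $81.51 + $72.79 + $103.13 + $667.28 + $2.51 + $233.24 = $1,160.46
Net pay = $2,508.00 − $1,160.46 = $1,347.54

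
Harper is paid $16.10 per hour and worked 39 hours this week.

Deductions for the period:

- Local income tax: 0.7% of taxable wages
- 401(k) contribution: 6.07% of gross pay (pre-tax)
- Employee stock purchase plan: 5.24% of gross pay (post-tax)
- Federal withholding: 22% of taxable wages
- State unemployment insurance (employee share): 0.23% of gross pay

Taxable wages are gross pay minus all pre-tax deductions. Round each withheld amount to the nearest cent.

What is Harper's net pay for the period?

$421.57

Gross pay: 39 × $16.10 = $627.90
401(k) contribution: $627.90 × 0.0607 = $38.11
Taxable wages = $627.90 − $38.11 = $589.79
Local income tax: $589.79 × 0.007 = $4.13
Federal withholding: $589.79 × 0.22 = $129.75
State unemployment insurance (employee share): $627.90 × 0.0023 = $1.44
Employee stock purchase plan: $627.90 × 0.0524 = $32.90
Total deductions = $38.11 + $4.13 + $129.75 + $1.44 + $32.90 = $206.33
Net pay = $627.90 − $206.33 = $421.57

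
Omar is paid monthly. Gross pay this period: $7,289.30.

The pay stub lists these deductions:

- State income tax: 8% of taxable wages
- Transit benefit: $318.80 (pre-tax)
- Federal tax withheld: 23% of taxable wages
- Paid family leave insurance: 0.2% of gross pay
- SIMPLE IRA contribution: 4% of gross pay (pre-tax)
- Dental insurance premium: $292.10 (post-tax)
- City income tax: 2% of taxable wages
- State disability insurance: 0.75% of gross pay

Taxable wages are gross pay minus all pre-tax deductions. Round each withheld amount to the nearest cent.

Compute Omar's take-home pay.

Transit benefit: $318.80
SIMPLE IRA contribution: $7,289.30 × 0.04 = $291.57
Pre-tax total = $318.80 + $291.57 = $610.37
Taxable wages = $7,289.30 − $610.37 = $6,678.93
State income tax: $6,678.93 × 0.08 = $534.31
Federal tax withheld: $6,678.93 × 0.23 = $1,536.15
City income tax: $6,678.93 × 0.02 = $133.58
Paid family leave insurance: $7,289.30 × 0.002 = $14.58
State disability insurance: $7,289.30 × 0.0075 = $54.67
Dental insurance premium: $292.10
Total deductions = $318.80 + $291.57 + $534.31 + $1,536.15 + $133.58 + $14.58 + $54.67 + $292.10 = $3,175.76
Net pay = $7,289.30 − $3,175.76 = $4,113.54

$4,113.54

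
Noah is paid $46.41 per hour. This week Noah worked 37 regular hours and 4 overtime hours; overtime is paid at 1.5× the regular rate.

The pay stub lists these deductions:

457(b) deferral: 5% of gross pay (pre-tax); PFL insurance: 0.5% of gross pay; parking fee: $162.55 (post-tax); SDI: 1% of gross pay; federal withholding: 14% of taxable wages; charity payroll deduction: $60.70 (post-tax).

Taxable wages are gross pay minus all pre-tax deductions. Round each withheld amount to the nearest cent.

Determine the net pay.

Regular pay: 37 × $46.41 = $1717.17
Overtime pay: 4 × $46.41 × 1.5 = $278.46
Gross pay = $1717.17 + $278.46 = $1995.63
457(b) deferral: $1995.63 × 0.05 = $99.78
Taxable wages = $1995.63 − $99.78 = $1895.85
Federal withholding: $1895.85 × 0.14 = $265.42
SDI: $1995.63 × 0.01 = $19.96
PFL insurance: $1995.63 × 0.005 = $9.98
Parking fee: $162.55
Charity payroll deduction: $60.70
Total deductions = $99.78 + $265.42 + $19.96 + $9.98 + $162.55 + $60.70 = $618.39
Net pay = $1995.63 − $618.39 = $1377.24

$1377.24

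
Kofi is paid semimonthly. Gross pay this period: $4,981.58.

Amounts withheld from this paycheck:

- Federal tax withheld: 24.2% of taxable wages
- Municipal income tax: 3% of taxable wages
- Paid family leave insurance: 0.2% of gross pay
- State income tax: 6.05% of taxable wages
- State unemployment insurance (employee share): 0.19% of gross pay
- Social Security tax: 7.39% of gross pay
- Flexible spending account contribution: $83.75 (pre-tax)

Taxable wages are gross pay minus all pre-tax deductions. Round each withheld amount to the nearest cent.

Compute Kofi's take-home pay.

$2,881.74

Flexible spending account contribution: $83.75
Taxable wages = $4,981.58 − $83.75 = $4,897.83
Federal tax withheld: $4,897.83 × 0.242 = $1,185.27
Municipal income tax: $4,897.83 × 0.03 = $146.93
State income tax: $4,897.83 × 0.0605 = $296.32
Paid family leave insurance: $4,981.58 × 0.002 = $9.96
Social Security tax: $4,981.58 × 0.0739 = $368.14
State unemployment insurance (employee share): $4,981.58 × 0.0019 = $9.47
Total deductions = $83.75 + $1,185.27 + $146.93 + $296.32 + $9.96 + $368.14 + $9.47 = $2,099.84
Net pay = $4,981.58 − $2,099.84 = $2,881.74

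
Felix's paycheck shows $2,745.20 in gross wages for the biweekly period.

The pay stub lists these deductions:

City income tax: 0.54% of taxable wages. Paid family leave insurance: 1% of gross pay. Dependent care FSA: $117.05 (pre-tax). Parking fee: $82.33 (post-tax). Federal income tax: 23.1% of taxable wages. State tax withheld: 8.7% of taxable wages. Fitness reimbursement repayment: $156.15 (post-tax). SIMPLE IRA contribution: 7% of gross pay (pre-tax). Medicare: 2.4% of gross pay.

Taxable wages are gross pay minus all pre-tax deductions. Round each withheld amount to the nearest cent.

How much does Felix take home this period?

$1,316.39

Dependent care FSA: $117.05
SIMPLE IRA contribution: $2,745.20 × 0.07 = $192.16
Pre-tax total = $117.05 + $192.16 = $309.21
Taxable wages = $2,745.20 − $309.21 = $2,435.99
State tax withheld: $2,435.99 × 0.087 = $211.93
City income tax: $2,435.99 × 0.0054 = $13.15
Federal income tax: $2,435.99 × 0.231 = $562.71
Medicare: $2,745.20 × 0.024 = $65.88
Paid family leave insurance: $2,745.20 × 0.01 = $27.45
Parking fee: $82.33
Fitness reimbursement repayment: $156.15
Total deductions = $117.05 + $192.16 + $211.93 + $13.15 + $562.71 + $65.88 + $27.45 + $82.33 + $156.15 = $1,428.81
Net pay = $2,745.20 − $1,428.81 = $1,316.39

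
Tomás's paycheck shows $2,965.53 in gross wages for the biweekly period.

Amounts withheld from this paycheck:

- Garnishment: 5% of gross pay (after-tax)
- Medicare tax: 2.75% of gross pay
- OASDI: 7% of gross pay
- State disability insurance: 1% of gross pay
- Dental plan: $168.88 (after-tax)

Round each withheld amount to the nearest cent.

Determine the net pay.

State disability insurance: $2,965.53 × 0.01 = $29.66
OASDI: $2,965.53 × 0.07 = $207.59
Medicare tax: $2,965.53 × 0.0275 = $81.55
Garnishment: $2,965.53 × 0.05 = $148.28
Dental plan: $168.88
Total deductions = $29.66 + $207.59 + $81.55 + $148.28 + $168.88 = $635.96
Net pay = $2,965.53 − $635.96 = $2,329.57

$2,329.57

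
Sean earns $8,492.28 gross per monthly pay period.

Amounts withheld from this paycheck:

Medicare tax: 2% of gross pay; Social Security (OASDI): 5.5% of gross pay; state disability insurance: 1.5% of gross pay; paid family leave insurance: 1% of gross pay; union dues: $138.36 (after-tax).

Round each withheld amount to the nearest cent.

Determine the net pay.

$7,504.69

Social Security (OASDI): $8,492.28 × 0.055 = $467.08
State disability insurance: $8,492.28 × 0.015 = $127.38
Medicare tax: $8,492.28 × 0.02 = $169.85
Paid family leave insurance: $8,492.28 × 0.01 = $84.92
Union dues: $138.36
Total deductions = $467.08 + $127.38 + $169.85 + $84.92 + $138.36 = $987.59
Net pay = $8,492.28 − $987.59 = $7,504.69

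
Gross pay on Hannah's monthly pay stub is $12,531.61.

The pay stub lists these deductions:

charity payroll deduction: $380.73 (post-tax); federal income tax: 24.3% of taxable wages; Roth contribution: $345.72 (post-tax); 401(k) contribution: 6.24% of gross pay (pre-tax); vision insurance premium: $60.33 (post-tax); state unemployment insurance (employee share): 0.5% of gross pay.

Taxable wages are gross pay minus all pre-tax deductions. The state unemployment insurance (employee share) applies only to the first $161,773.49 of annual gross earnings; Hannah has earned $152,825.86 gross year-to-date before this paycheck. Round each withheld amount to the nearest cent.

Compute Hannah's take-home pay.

401(k) contribution: $12,531.61 × 0.0624 = $781.97
Taxable wages = $12,531.61 − $781.97 = $11,749.64
Federal income tax: $11,749.64 × 0.243 = $2,855.16
State unemployment insurance (employee share): only $161,773.49 − $152,825.86 = $8,947.63 of this check is subject → $8,947.63 × 0.005 = $44.74
Charity payroll deduction: $380.73
Roth contribution: $345.72
Vision insurance premium: $60.33
Total deductions = $781.97 + $2,855.16 + $44.74 + $380.73 + $345.72 + $60.33 = $4,468.65
Net pay = $12,531.61 − $4,468.65 = $8,062.96

$8,062.96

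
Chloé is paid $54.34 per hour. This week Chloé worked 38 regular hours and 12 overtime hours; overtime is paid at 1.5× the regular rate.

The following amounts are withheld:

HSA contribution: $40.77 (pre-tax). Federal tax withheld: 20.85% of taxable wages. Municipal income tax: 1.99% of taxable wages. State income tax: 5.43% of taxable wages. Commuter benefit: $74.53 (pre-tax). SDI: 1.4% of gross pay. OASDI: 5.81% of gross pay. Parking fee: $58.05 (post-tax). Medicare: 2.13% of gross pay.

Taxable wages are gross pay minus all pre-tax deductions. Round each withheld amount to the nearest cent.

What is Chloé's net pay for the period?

Regular pay: 38 × $54.34 = $2,064.92
Overtime pay: 12 × $54.34 × 1.5 = $978.12
Gross pay = $2,064.92 + $978.12 = $3,043.04
HSA contribution: $40.77
Commuter benefit: $74.53
Pre-tax total = $40.77 + $74.53 = $115.30
Taxable wages = $3,043.04 − $115.30 = $2,927.74
Municipal income tax: $2,927.74 × 0.0199 = $58.26
Federal tax withheld: $2,927.74 × 0.2085 = $610.43
State income tax: $2,927.74 × 0.0543 = $158.98
OASDI: $3,043.04 × 0.0581 = $176.80
Medicare: $3,043.04 × 0.0213 = $64.82
SDI: $3,043.04 × 0.014 = $42.60
Parking fee: $58.05
Total deductions = $40.77 + $74.53 + $58.26 + $610.43 + $158.98 + $176.80 + $64.82 + $42.60 + $58.05 = $1,285.24
Net pay = $3,043.04 − $1,285.24 = $1,757.80

$1,757.80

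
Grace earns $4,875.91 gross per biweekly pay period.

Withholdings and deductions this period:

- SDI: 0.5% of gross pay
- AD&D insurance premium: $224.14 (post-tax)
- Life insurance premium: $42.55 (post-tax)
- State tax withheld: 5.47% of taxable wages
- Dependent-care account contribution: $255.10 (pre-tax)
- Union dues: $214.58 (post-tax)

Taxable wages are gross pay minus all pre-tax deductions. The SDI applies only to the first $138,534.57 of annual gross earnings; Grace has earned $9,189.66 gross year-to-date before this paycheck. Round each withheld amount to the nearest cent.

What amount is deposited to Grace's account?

Dependent-care account contribution: $255.10
Taxable wages = $4,875.91 − $255.10 = $4,620.81
State tax withheld: $4,620.81 × 0.0547 = $252.76
SDI: cap not yet reached, full $4,875.91 is subject → $4,875.91 × 0.005 = $24.38
Union dues: $214.58
AD&D insurance premium: $224.14
Life insurance premium: $42.55
Total deductions = $255.10 + $252.76 + $24.38 + $214.58 + $224.14 + $42.55 = $1,013.51
Net pay = $4,875.91 − $1,013.51 = $3,862.40

$3,862.40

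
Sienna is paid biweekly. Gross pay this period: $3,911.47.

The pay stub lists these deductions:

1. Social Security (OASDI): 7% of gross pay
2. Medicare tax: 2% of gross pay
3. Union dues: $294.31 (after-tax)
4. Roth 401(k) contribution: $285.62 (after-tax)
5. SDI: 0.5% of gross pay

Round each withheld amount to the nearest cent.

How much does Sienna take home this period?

$2,959.95

SDI: $3,911.47 × 0.005 = $19.56
Social Security (OASDI): $3,911.47 × 0.07 = $273.80
Medicare tax: $3,911.47 × 0.02 = $78.23
Roth 401(k) contribution: $285.62
Union dues: $294.31
Total deductions = $19.56 + $273.80 + $78.23 + $285.62 + $294.31 = $951.52
Net pay = $3,911.47 − $951.52 = $2,959.95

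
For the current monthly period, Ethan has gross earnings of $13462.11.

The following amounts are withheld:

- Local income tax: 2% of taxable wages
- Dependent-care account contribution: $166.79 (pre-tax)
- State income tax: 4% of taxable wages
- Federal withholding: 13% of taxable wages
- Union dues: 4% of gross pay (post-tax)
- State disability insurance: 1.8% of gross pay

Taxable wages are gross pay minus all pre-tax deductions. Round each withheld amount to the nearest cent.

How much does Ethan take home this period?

$9988.41

Dependent-care account contribution: $166.79
Taxable wages = $13462.11 − $166.79 = $13295.32
Local income tax: $13295.32 × 0.02 = $265.91
Federal withholding: $13295.32 × 0.13 = $1728.39
State income tax: $13295.32 × 0.04 = $531.81
State disability insurance: $13462.11 × 0.018 = $242.32
Union dues: $13462.11 × 0.04 = $538.48
Total deductions = $166.79 + $265.91 + $1728.39 + $531.81 + $242.32 + $538.48 = $3473.70
Net pay = $13462.11 − $3473.70 = $9988.41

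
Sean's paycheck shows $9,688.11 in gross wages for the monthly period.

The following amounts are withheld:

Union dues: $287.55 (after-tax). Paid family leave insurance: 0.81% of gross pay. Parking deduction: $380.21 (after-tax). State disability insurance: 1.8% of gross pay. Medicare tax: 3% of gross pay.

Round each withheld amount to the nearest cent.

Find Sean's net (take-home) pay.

$8,476.85

Paid family leave insurance: $9,688.11 × 0.0081 = $78.47
State disability insurance: $9,688.11 × 0.018 = $174.39
Medicare tax: $9,688.11 × 0.03 = $290.64
Union dues: $287.55
Parking deduction: $380.21
Total deductions = $78.47 + $174.39 + $290.64 + $287.55 + $380.21 = $1,211.26
Net pay = $9,688.11 − $1,211.26 = $8,476.85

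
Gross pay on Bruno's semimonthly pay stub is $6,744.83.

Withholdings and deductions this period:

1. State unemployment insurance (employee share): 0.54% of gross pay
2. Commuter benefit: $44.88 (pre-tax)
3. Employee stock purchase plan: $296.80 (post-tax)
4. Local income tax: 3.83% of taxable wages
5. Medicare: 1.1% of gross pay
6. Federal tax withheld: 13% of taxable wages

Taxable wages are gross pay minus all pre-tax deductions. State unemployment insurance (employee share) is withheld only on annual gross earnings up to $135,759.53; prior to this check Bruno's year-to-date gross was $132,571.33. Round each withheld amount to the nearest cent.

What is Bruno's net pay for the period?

$5,184.14

Commuter benefit: $44.88
Taxable wages = $6,744.83 − $44.88 = $6,699.95
Local income tax: $6,699.95 × 0.0383 = $256.61
Federal tax withheld: $6,699.95 × 0.13 = $870.99
State unemployment insurance (employee share): only $135,759.53 − $132,571.33 = $3,188.20 of this check is subject → $3,188.20 × 0.0054 = $17.22
Medicare: $6,744.83 × 0.011 = $74.19
Employee stock purchase plan: $296.80
Total deductions = $44.88 + $256.61 + $870.99 + $17.22 + $74.19 + $296.80 = $1,560.69
Net pay = $6,744.83 − $1,560.69 = $5,184.14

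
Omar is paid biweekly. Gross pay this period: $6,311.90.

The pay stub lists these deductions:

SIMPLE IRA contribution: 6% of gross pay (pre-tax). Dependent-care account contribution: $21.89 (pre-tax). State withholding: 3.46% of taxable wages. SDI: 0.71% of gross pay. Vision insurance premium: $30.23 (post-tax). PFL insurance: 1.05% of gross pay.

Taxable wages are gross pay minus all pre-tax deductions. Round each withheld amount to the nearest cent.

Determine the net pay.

$5,565.46

SIMPLE IRA contribution: $6,311.90 × 0.06 = $378.71
Dependent-care account contribution: $21.89
Pre-tax total = $378.71 + $21.89 = $400.60
Taxable wages = $6,311.90 − $400.60 = $5,911.30
State withholding: $5,911.30 × 0.0346 = $204.53
PFL insurance: $6,311.90 × 0.0105 = $66.27
SDI: $6,311.90 × 0.0071 = $44.81
Vision insurance premium: $30.23
Total deductions = $378.71 + $21.89 + $204.53 + $66.27 + $44.81 + $30.23 = $746.44
Net pay = $6,311.90 − $746.44 = $5,565.46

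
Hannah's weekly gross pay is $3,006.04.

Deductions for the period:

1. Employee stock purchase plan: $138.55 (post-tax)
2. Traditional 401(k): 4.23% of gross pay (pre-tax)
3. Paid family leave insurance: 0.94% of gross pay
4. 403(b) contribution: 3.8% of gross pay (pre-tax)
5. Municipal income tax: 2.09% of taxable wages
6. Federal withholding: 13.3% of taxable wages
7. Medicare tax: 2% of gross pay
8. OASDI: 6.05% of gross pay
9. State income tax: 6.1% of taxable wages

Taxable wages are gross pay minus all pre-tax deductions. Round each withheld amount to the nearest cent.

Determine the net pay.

$1,761.73

Traditional 401(k): $3,006.04 × 0.0423 = $127.16
403(b) contribution: $3,006.04 × 0.038 = $114.23
Pre-tax total = $127.16 + $114.23 = $241.39
Taxable wages = $3,006.04 − $241.39 = $2,764.65
State income tax: $2,764.65 × 0.061 = $168.64
Federal withholding: $2,764.65 × 0.133 = $367.70
Municipal income tax: $2,764.65 × 0.0209 = $57.78
Medicare tax: $3,006.04 × 0.02 = $60.12
OASDI: $3,006.04 × 0.0605 = $181.87
Paid family leave insurance: $3,006.04 × 0.0094 = $28.26
Employee stock purchase plan: $138.55
Total deductions = $127.16 + $114.23 + $168.64 + $367.70 + $57.78 + $60.12 + $181.87 + $28.26 + $138.55 = $1,244.31
Net pay = $3,006.04 − $1,244.31 = $1,761.73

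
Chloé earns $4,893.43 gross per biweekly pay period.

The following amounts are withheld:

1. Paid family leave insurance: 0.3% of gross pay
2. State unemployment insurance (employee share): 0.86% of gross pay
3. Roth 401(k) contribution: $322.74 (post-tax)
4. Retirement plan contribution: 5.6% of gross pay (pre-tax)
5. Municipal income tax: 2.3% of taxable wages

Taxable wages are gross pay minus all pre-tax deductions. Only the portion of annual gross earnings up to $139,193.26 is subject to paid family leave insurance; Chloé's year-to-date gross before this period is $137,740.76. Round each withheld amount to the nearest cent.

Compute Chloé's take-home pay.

$4,143.97

Retirement plan contribution: $4,893.43 × 0.056 = $274.03
Taxable wages = $4,893.43 − $274.03 = $4,619.40
Municipal income tax: $4,619.40 × 0.023 = $106.25
Paid family leave insurance: only $139,193.26 − $137,740.76 = $1,452.50 of this check is subject → $1,452.50 × 0.003 = $4.36
State unemployment insurance (employee share): $4,893.43 × 0.0086 = $42.08
Roth 401(k) contribution: $322.74
Total deductions = $274.03 + $106.25 + $4.36 + $42.08 + $322.74 = $749.46
Net pay = $4,893.43 − $749.46 = $4,143.97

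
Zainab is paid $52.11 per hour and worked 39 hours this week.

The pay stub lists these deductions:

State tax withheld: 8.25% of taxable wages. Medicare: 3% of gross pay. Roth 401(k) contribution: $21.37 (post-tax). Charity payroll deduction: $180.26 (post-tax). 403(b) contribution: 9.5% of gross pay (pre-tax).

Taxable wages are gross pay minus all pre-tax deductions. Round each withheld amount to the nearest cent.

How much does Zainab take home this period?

$1424.88

Gross pay: 39 × $52.11 = $2032.29
403(b) contribution: $2032.29 × 0.095 = $193.07
Taxable wages = $2032.29 − $193.07 = $1839.22
State tax withheld: $1839.22 × 0.0825 = $151.74
Medicare: $2032.29 × 0.03 = $60.97
Charity payroll deduction: $180.26
Roth 401(k) contribution: $21.37
Total deductions = $193.07 + $151.74 + $60.97 + $180.26 + $21.37 = $607.41
Net pay = $2032.29 − $607.41 = $1424.88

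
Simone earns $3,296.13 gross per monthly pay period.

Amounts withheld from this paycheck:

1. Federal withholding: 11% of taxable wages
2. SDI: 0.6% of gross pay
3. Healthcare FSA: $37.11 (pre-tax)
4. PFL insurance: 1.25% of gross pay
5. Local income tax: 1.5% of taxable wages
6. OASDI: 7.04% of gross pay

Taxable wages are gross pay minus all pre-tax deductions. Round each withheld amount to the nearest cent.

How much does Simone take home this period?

Healthcare FSA: $37.11
Taxable wages = $3,296.13 − $37.11 = $3,259.02
Federal withholding: $3,259.02 × 0.11 = $358.49
Local income tax: $3,259.02 × 0.015 = $48.89
SDI: $3,296.13 × 0.006 = $19.78
OASDI: $3,296.13 × 0.0704 = $232.05
PFL insurance: $3,296.13 × 0.0125 = $41.20
Total deductions = $37.11 + $358.49 + $48.89 + $19.78 + $232.05 + $41.20 = $737.52
Net pay = $3,296.13 − $737.52 = $2,558.61

$2,558.61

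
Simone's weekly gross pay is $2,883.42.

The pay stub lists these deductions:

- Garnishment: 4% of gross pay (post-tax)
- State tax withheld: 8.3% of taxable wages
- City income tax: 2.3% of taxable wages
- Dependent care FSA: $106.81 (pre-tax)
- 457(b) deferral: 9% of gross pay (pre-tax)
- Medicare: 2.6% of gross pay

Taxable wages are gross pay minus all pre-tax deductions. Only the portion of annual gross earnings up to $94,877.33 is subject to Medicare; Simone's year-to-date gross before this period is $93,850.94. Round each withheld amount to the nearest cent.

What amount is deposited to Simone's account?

$2,108.26

457(b) deferral: $2,883.42 × 0.09 = $259.51
Dependent care FSA: $106.81
Pre-tax total = $259.51 + $106.81 = $366.32
Taxable wages = $2,883.42 − $366.32 = $2,517.10
State tax withheld: $2,517.10 × 0.083 = $208.92
City income tax: $2,517.10 × 0.023 = $57.89
Medicare: only $94,877.33 − $93,850.94 = $1,026.39 of this check is subject → $1,026.39 × 0.026 = $26.69
Garnishment: $2,883.42 × 0.04 = $115.34
Total deductions = $259.51 + $106.81 + $208.92 + $57.89 + $26.69 + $115.34 = $775.16
Net pay = $2,883.42 − $775.16 = $2,108.26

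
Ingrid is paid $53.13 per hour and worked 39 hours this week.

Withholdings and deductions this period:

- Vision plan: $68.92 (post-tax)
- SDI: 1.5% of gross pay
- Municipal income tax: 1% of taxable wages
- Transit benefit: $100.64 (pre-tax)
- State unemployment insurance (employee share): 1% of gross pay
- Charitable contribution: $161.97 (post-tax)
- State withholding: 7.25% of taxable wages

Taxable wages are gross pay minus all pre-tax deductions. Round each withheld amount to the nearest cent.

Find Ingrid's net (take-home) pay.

$1526.10

Gross pay: 39 × $53.13 = $2072.07
Transit benefit: $100.64
Taxable wages = $2072.07 − $100.64 = $1971.43
Municipal income tax: $1971.43 × 0.01 = $19.71
State withholding: $1971.43 × 0.0725 = $142.93
State unemployment insurance (employee share): $2072.07 × 0.01 = $20.72
SDI: $2072.07 × 0.015 = $31.08
Charitable contribution: $161.97
Vision plan: $68.92
Total deductions = $100.64 + $19.71 + $142.93 + $20.72 + $31.08 + $161.97 + $68.92 = $545.97
Net pay = $2072.07 − $545.97 = $1526.10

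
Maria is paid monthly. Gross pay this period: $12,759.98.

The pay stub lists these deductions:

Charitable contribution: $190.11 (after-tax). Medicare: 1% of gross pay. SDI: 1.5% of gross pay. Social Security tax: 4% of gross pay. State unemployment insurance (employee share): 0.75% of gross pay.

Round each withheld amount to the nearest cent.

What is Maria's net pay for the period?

$11,644.77

State unemployment insurance (employee share): $12,759.98 × 0.0075 = $95.70
Medicare: $12,759.98 × 0.01 = $127.60
Social Security tax: $12,759.98 × 0.04 = $510.40
SDI: $12,759.98 × 0.015 = $191.40
Charitable contribution: $190.11
Total deductions = $95.70 + $127.60 + $510.40 + $191.40 + $190.11 = $1,115.21
Net pay = $12,759.98 − $1,115.21 = $11,644.77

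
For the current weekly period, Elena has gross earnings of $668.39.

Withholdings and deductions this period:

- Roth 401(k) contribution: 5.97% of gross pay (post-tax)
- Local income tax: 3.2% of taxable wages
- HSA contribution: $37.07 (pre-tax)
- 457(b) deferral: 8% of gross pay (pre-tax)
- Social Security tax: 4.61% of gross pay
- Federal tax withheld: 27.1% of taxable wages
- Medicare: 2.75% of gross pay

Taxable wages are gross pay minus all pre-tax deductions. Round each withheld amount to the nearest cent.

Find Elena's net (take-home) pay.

HSA contribution: $37.07
457(b) deferral: $668.39 × 0.08 = $53.47
Pre-tax total = $37.07 + $53.47 = $90.54
Taxable wages = $668.39 − $90.54 = $577.85
Federal tax withheld: $577.85 × 0.271 = $156.60
Local income tax: $577.85 × 0.032 = $18.49
Social Security tax: $668.39 × 0.0461 = $30.81
Medicare: $668.39 × 0.0275 = $18.38
Roth 401(k) contribution: $668.39 × 0.0597 = $39.90
Total deductions = $37.07 + $53.47 + $156.60 + $18.49 + $30.81 + $18.38 + $39.90 = $354.72
Net pay = $668.39 − $354.72 = $313.67

$313.67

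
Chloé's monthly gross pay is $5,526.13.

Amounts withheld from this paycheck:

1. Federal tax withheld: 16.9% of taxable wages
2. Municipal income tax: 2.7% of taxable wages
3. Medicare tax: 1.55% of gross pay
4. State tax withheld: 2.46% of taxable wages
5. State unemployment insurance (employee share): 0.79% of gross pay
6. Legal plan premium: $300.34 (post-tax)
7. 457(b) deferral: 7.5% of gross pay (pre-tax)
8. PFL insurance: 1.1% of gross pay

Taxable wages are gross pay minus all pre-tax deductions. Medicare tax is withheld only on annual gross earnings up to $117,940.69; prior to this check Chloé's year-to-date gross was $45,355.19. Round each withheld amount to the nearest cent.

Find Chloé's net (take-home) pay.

$3,493.58

457(b) deferral: $5,526.13 × 0.075 = $414.46
Taxable wages = $5,526.13 − $414.46 = $5,111.67
Federal tax withheld: $5,111.67 × 0.169 = $863.87
State tax withheld: $5,111.67 × 0.0246 = $125.75
Municipal income tax: $5,111.67 × 0.027 = $138.02
PFL insurance: $5,526.13 × 0.011 = $60.79
Medicare tax: cap not yet reached, full $5,526.13 is subject → $5,526.13 × 0.0155 = $85.66
State unemployment insurance (employee share): $5,526.13 × 0.0079 = $43.66
Legal plan premium: $300.34
Total deductions = $414.46 + $863.87 + $125.75 + $138.02 + $60.79 + $85.66 + $43.66 + $300.34 = $2,032.55
Net pay = $5,526.13 − $2,032.55 = $3,493.58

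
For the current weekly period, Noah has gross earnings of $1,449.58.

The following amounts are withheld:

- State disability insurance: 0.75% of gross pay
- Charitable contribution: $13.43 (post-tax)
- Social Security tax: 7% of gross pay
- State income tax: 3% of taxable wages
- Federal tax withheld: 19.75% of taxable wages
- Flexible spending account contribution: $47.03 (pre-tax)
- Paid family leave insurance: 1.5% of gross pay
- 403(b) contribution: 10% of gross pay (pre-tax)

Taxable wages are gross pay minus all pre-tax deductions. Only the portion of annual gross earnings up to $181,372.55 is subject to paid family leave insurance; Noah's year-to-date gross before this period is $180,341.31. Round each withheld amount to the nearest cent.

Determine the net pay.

$830.25

Flexible spending account contribution: $47.03
403(b) contribution: $1,449.58 × 0.1 = $144.96
Pre-tax total = $47.03 + $144.96 = $191.99
Taxable wages = $1,449.58 − $191.99 = $1,257.59
State income tax: $1,257.59 × 0.03 = $37.73
Federal tax withheld: $1,257.59 × 0.1975 = $248.37
State disability insurance: $1,449.58 × 0.0075 = $10.87
Social Security tax: $1,449.58 × 0.07 = $101.47
Paid family leave insurance: only $181,372.55 − $180,341.31 = $1,031.24 of this check is subject → $1,031.24 × 0.015 = $15.47
Charitable contribution: $13.43
Total deductions = $47.03 + $144.96 + $37.73 + $248.37 + $10.87 + $101.47 + $15.47 + $13.43 = $619.33
Net pay = $1,449.58 − $619.33 = $830.25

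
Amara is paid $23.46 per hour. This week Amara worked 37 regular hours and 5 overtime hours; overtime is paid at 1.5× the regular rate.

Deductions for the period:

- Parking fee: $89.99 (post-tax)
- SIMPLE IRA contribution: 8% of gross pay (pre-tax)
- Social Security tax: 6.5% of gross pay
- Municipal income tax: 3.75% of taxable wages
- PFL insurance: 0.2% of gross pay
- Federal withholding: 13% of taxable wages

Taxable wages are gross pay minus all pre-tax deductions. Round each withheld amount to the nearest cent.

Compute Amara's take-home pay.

$639.63

Regular pay: 37 × $23.46 = $868.02
Overtime pay: 5 × $23.46 × 1.5 = $175.95
Gross pay = $868.02 + $175.95 = $1043.97
SIMPLE IRA contribution: $1043.97 × 0.08 = $83.52
Taxable wages = $1043.97 − $83.52 = $960.45
Municipal income tax: $960.45 × 0.0375 = $36.02
Federal withholding: $960.45 × 0.13 = $124.86
Social Security tax: $1043.97 × 0.065 = $67.86
PFL insurance: $1043.97 × 0.002 = $2.09
Parking fee: $89.99
Total deductions = $83.52 + $36.02 + $124.86 + $67.86 + $2.09 + $89.99 = $404.34
Net pay = $1043.97 − $404.34 = $639.63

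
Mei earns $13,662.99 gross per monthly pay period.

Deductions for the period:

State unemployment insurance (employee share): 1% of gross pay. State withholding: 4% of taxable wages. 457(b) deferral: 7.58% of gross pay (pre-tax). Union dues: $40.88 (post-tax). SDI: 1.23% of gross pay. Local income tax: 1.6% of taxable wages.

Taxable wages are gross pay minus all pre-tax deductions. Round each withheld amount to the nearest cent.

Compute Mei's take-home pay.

$11,574.65

457(b) deferral: $13,662.99 × 0.0758 = $1,035.65
Taxable wages = $13,662.99 − $1,035.65 = $12,627.34
Local income tax: $12,627.34 × 0.016 = $202.04
State withholding: $12,627.34 × 0.04 = $505.09
SDI: $13,662.99 × 0.0123 = $168.05
State unemployment insurance (employee share): $13,662.99 × 0.01 = $136.63
Union dues: $40.88
Total deductions = $1,035.65 + $202.04 + $505.09 + $168.05 + $136.63 + $40.88 = $2,088.34
Net pay = $13,662.99 − $2,088.34 = $11,574.65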